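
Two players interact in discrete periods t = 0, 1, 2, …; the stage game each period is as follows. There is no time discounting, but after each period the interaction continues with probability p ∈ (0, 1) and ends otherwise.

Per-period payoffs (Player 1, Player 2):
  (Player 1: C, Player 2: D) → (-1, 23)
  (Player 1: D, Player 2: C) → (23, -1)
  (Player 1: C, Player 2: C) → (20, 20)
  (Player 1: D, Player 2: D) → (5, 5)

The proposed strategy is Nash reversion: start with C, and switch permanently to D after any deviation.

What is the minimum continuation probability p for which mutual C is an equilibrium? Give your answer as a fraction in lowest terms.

1/6

Expected cooperation value is 20 + p·20 + p²·20 + … = 20/(1−p); deviation gives 23 + p·5/(1−p).
20 ≥ 23(1−p) + 5p ⇒ 18p ≥ 3 ⇒ p ≥ 3/18 = 1/6.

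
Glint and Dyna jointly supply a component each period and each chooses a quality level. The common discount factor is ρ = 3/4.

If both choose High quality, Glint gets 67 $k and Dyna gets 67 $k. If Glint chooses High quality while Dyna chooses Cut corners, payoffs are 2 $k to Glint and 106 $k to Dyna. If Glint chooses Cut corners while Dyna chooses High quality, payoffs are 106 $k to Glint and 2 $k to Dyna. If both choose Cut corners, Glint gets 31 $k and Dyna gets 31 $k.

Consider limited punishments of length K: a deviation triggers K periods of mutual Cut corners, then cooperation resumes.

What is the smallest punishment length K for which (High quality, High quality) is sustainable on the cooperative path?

2

Need Σ_{k=1}^{K} ρ^k ≥ (106−67)/(67−31) = 1.0833 at ρ = 3/4.
At K = 1 the sum is 0.7500 < 1.0833; at K = 2 it is 1.3125 ≥ 1.0833.
So the minimum punishment length is K = 2.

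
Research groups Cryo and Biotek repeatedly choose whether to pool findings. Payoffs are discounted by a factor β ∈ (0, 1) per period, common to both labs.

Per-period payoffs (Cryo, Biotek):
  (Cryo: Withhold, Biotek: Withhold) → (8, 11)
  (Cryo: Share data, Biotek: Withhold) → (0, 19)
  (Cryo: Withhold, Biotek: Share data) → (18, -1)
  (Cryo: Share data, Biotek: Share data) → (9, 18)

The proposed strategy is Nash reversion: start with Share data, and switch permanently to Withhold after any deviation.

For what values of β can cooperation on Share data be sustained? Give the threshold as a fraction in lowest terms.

9/10

Cryo's threshold: (18−9)/(18−8) = 9/10.
Biotek's threshold: (19−18)/(19−11) = 1/8.
9/10 > 1/8, so Cryo binds and β* = 9/10.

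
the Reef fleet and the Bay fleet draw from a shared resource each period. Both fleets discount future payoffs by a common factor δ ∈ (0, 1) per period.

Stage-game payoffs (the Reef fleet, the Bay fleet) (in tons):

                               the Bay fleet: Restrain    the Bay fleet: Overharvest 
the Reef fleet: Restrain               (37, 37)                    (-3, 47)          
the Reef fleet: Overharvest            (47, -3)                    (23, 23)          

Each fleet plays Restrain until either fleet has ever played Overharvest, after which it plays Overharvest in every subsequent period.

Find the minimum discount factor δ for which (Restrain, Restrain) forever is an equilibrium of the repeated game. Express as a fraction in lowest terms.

One-period gain from deviating is 47 − 37 = 10. The loss is 37 − 23 = 14 in every subsequent period, with present value 14·δ/(1−δ).
Deviation is unprofitable when 14·δ/(1−δ) ≥ 10, i.e. δ/(1−δ) ≥ 5/7.
Equivalently δ ≥ 10/(10+14) = 5/12.

5/12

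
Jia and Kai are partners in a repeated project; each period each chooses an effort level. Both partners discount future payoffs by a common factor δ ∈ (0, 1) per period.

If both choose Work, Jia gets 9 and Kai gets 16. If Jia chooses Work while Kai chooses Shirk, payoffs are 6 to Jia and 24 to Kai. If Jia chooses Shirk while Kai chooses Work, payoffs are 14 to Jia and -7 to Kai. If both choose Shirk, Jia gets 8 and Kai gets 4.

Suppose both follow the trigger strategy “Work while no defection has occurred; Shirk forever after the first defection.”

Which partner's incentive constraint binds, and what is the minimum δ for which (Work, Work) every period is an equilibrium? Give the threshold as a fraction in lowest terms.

Jia; δ ≥ 5/6

Jia: cooperation gives 9 each period; deviation gives 14 once then 8 forever.
  9/(1−δ) ≥ 14 + 8δ/(1−δ) ⇒ δ ≥ 5/6.
Kai: cooperation gives 16 each period; deviation gives 24 once then 4 forever.
  δ ≥ 8/20 = 2/5.
Both must hold, so the binding constraint is Jia's: δ ≥ 5/6.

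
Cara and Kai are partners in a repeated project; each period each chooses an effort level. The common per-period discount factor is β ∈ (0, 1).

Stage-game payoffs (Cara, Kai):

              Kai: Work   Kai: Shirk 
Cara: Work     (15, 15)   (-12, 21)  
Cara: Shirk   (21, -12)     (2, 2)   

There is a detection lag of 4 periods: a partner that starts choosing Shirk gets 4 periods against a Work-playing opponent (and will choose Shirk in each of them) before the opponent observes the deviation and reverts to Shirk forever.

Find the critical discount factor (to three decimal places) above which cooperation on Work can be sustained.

0.750

The best deviation is to choose Shirk for all 4 undetected periods, earning 21 each, then 2 forever once detected.
Deviation value: 21(1−β^4)/(1−β) + 2β^4/(1−β); cooperation value: 15/(1−β).
IC: 15 ≥ 21(1−β^4) + 2β^4 = 21 − 19β^4.
So β^4 ≥ 6/19, giving β ≥ (6/19)^(1/4) ≈ 0.750.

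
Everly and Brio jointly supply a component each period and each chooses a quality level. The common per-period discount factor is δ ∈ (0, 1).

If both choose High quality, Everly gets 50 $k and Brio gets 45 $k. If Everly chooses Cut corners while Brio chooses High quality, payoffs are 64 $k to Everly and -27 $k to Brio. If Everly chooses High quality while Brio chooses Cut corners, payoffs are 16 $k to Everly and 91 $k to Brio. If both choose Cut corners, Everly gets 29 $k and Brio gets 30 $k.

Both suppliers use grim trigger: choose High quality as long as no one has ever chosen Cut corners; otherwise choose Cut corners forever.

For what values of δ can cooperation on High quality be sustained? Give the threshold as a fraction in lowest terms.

46/61

For Everly: deviation gain 64−50 = 14, per-period punishment loss 50−29 = 21. IC gives δ ≥ 14/35 = 2/5.
For Brio: gain 46, loss 15 per period, so δ ≥ 46/61.
The tighter constraint is Brio's, so cooperation needs δ ≥ 46/61.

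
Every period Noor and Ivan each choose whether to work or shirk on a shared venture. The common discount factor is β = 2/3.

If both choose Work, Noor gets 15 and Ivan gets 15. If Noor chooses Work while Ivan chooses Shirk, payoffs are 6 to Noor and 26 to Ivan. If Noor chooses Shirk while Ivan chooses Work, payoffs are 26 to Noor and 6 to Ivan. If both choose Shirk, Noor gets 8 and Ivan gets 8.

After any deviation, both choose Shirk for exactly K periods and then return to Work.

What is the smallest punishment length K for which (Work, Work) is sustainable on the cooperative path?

Need Σ_{k=1}^{K} β^k ≥ (26−15)/(15−8) = 1.5714 at β = 2/3.
At K = 3 the sum is 1.4074 < 1.5714; at K = 4 it is 1.6049 ≥ 1.5714.
So the minimum punishment length is K = 4.

4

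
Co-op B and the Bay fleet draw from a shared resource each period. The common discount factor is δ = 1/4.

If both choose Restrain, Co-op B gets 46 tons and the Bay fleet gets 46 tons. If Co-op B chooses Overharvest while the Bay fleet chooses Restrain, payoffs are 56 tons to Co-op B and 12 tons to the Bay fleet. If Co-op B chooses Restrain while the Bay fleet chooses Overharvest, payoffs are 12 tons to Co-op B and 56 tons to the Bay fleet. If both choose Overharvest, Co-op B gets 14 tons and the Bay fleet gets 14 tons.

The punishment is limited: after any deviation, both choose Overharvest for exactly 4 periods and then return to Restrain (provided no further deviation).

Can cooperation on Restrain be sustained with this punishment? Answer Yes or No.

Yes

Comparing payoff streams over the 5 periods until play realigns: cooperate → 46(1+δ+…+δ^4); deviate → 56 + 14(δ+…+δ^4).
Cooperation is sustained iff (46−14)(δ+…+δ^4) ≥ 56−46.
δ+…+δ^4 = 1/4·(1−(1/4)^4)/(1−1/4) = 0.3320, and (56−46)/(46−14) = 0.3125.
0.3320 ≥ 0.3125, so cooperation is sustainable.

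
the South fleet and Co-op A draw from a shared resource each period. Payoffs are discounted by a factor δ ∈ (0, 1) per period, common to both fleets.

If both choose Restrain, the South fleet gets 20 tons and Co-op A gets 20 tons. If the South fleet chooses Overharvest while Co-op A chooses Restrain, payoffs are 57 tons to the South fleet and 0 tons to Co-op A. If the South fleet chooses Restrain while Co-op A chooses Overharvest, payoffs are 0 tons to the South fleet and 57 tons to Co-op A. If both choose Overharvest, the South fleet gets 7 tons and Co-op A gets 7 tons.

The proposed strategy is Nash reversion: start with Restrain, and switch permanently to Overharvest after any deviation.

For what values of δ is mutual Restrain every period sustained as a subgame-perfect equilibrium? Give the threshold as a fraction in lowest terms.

Under grim trigger the critical discount factor is (T−C)/(T−P) with T = 57, C = 20, P = 7.
δ* = (57−20)/(57−7) = 37/50.

37/50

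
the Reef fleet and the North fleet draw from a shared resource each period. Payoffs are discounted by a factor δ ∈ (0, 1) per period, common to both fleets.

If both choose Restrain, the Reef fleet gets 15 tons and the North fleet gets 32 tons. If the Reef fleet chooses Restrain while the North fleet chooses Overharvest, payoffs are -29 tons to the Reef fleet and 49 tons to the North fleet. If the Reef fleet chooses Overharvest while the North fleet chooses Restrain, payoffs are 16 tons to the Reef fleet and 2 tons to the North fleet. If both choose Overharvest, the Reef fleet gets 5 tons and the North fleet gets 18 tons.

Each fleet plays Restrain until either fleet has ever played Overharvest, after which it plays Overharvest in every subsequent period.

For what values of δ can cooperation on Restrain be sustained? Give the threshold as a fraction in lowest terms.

For the Reef fleet: deviation gain 16−15 = 1, per-period punishment loss 15−5 = 10. IC gives δ ≥ 1/11.
For the North fleet: gain 17, loss 14 per period, so δ ≥ 17/31.
The tighter constraint is the North fleet's, so cooperation needs δ ≥ 17/31.

17/31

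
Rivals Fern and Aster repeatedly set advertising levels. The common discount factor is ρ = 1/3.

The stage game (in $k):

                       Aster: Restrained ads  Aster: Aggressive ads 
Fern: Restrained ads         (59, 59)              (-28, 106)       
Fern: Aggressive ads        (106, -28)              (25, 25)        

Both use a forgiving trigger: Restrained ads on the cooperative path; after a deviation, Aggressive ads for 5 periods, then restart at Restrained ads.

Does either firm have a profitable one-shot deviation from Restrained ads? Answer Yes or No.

Yes

Comparing payoff streams over the 6 periods until play realigns: cooperate → 59(1+ρ+…+ρ^5); deviate → 106 + 25(ρ+…+ρ^5).
Cooperation is sustained iff (59−25)(ρ+…+ρ^5) ≥ 106−59.
ρ+…+ρ^5 = 1/3·(1−(1/3)^5)/(1−1/3) = 0.4979, and (106−59)/(59−25) = 1.3824.
0.4979 < 1.3824, so cooperation is not sustainable.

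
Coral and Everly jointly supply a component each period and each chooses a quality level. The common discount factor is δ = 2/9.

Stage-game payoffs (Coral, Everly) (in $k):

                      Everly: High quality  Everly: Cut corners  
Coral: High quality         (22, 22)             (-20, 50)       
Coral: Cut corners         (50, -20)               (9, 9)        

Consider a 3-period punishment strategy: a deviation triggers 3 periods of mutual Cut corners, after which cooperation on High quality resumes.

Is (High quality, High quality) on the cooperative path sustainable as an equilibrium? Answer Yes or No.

No

A one-shot deviation gives 50 now, then 9 for 3 periods, then back to 22.
Gain from deviating: (50−22) today; loss: (22−9) in each of the next 3 periods.
No-deviation condition: (22−9)(δ+…+δ^3) ≥ 50−22, i.e. δ+…+δ^3 ≥ 28/13.
At δ = 2/9: δ+…+δ^3 = 0.2826 < 2.1538.
So cooperation is not sustainable.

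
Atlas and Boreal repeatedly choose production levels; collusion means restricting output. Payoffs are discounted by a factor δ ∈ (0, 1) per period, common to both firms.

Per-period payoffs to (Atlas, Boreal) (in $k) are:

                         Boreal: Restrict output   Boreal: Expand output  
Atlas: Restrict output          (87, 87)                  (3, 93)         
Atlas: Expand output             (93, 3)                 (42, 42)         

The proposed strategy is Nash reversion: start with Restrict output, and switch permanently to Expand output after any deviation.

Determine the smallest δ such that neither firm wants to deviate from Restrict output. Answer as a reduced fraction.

87/(1−δ) ≥ 93 + 42δ/(1−δ)
87 ≥ 93 − 51δ
δ ≥ 6/51 = 2/17.

2/17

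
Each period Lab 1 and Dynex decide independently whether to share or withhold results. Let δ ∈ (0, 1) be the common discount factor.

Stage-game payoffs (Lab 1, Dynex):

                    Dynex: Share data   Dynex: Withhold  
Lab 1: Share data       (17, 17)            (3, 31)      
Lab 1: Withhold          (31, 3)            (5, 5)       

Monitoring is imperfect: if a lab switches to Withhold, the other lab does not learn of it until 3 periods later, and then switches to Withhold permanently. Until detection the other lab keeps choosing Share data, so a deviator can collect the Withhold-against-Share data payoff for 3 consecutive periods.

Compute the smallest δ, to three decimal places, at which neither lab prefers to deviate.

A deviator earns 31 for 3 periods, then 5 forever; cooperating earns 17 forever. Multiplying the IC by (1−δ):
17 ≥ 31(1−δ^3) + 5δ^3, so 26·δ^3 ≥ 14 and δ^3 ≥ 7/13.
δ ≥ (7/13)^(1/3) ≈ 0.814.

0.814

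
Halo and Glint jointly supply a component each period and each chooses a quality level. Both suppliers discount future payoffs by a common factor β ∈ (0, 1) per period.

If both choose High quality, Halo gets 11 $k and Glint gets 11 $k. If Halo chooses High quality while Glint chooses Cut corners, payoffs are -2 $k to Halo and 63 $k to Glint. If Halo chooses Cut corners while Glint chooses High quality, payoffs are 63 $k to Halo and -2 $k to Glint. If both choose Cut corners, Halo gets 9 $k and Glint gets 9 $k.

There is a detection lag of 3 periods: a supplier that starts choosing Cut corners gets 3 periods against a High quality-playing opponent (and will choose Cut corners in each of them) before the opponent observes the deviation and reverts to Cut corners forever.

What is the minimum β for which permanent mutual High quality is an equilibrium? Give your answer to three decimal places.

0.987

Deviating for the 3 undetected periods gains 63−11 = 52 per period over cooperation, then loses 11−9 = 2 per period forever once punishment starts.
Gain: 52(1 + β + … + β^2); loss: 2·β^3/(1−β).
No profitable deviation ⇔ 52(1−β^3) ≤ 2·β^3, i.e. β^3 ≥ 52/(52+2) = 26/27.
Hence β ≥ (26/27)^(1/3) ≈ 0.987.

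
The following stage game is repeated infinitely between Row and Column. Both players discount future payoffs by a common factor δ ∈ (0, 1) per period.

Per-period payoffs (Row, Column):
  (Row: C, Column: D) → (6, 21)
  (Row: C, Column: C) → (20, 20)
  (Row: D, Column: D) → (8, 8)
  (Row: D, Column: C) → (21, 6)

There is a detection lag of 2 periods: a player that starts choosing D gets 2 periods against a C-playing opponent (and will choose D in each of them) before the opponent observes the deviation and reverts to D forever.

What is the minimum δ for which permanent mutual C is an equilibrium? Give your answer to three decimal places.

0.277

A deviator earns 21 for 2 periods, then 8 forever; cooperating earns 20 forever. Multiplying the IC by (1−δ):
20 ≥ 21(1−δ^2) + 8δ^2, so 13·δ^2 ≥ 1 and δ^2 ≥ 1/13.
δ ≥ (1/13)^(1/2) ≈ 0.277.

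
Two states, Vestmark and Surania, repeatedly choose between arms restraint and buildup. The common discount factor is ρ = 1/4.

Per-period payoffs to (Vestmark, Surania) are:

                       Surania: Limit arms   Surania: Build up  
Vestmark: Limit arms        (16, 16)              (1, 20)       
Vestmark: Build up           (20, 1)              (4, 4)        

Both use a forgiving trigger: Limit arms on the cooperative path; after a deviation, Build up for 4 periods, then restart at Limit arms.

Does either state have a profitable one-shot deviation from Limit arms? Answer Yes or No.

IC: ρ+…+ρ^4 ≥ (20−16)/(16−4) = 1/3.
At ρ = 1/4: partial sum = 0.3320 < 0.3333. Cooperation not sustainable.

Yes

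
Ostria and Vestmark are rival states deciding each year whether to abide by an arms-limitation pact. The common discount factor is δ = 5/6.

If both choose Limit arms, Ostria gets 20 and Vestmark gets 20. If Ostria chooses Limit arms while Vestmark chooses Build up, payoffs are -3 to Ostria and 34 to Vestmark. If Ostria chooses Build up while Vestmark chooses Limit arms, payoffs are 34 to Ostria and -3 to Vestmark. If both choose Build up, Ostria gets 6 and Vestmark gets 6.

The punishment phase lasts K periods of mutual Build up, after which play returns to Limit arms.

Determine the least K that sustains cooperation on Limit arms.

IC: δ(1−δ^K)/(1−δ) ≥ (34−20)/(20−6) = 1.
With δ = 5/6: need 1 − δ^K ≥ 1·(1−5/6)/(5/6), i.e. δ^K ≤ 0.8000.
Since (5/6)^1 = 0.8333 and (5/6)^2 = 0.6944, the smallest such K is 2.

2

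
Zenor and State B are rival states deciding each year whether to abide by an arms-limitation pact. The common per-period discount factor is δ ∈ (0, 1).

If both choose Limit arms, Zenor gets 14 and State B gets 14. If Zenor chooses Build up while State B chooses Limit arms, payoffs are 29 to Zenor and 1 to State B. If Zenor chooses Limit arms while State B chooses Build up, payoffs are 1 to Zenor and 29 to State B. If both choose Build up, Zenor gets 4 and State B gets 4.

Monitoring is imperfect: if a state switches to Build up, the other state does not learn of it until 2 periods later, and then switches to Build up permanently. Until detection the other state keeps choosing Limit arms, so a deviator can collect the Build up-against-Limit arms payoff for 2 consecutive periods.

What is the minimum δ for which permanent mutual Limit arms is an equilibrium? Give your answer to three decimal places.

0.775

A deviator earns 29 for 2 periods, then 4 forever; cooperating earns 14 forever. Multiplying the IC by (1−δ):
14 ≥ 29(1−δ^2) + 4δ^2, so 25·δ^2 ≥ 15 and δ^2 ≥ 3/5.
δ ≥ (3/5)^(1/2) ≈ 0.775.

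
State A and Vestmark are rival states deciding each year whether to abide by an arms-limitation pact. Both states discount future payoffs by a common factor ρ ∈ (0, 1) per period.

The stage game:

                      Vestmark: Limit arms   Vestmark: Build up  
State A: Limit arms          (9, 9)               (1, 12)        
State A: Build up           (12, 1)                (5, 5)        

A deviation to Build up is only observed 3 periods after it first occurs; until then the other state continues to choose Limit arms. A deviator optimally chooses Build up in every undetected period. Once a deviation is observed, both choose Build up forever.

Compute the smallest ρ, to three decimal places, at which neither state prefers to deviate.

A deviator earns 12 for 3 periods, then 5 forever; cooperating earns 9 forever. Multiplying the IC by (1−ρ):
9 ≥ 12(1−ρ^3) + 5ρ^3, so 7·ρ^3 ≥ 3 and ρ^3 ≥ 3/7.
ρ ≥ (3/7)^(1/3) ≈ 0.754.

0.754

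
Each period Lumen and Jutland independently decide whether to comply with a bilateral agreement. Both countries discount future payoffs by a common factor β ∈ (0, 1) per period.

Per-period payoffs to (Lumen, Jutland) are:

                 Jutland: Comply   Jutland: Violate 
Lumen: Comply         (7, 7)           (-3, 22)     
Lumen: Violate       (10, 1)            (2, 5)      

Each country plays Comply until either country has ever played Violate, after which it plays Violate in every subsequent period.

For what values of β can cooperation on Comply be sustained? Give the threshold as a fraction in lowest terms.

15/17

Lumen: cooperation gives 7 each period; deviation gives 10 once then 2 forever.
  7/(1−β) ≥ 10 + 2β/(1−β) ⇒ β ≥ 3/8.
Jutland: cooperation gives 7 each period; deviation gives 22 once then 5 forever.
  β ≥ 15/17.
Both must hold, so the binding constraint is Jutland's: β ≥ 15/17.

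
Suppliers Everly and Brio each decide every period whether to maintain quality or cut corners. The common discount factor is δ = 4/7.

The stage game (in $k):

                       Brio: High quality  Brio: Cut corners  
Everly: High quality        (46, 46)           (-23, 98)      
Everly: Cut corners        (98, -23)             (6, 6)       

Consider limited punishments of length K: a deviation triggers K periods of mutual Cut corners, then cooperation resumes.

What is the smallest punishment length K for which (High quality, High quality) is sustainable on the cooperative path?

7

No profitable deviation requires (46−6)(δ+…+δ^K) ≥ 98−46, i.e. δ+…+δ^K ≥ 13/10 ≈ 1.3000.
With δ = 4/7, the partial sums are K=1: 0.5714, K=2: 0.8980, …, K=5: 1.2521, K=6: 1.2869, K=7: 1.3068.
K = 7 is the first length at which the sum reaches 1.3000.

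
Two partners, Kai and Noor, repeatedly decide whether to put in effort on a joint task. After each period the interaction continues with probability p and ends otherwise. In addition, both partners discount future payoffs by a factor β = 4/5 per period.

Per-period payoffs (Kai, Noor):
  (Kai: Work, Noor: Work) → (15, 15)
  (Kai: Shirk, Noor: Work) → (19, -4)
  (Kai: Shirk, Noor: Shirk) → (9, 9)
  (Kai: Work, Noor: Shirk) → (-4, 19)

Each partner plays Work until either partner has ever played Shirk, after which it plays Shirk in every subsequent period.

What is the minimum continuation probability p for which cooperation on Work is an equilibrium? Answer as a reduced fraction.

With continuation probability p and discount β, the effective per-period discount factor is βp.
Grim-trigger IC: βp ≥ (19−15)/(19−9) = 2/5.
So p ≥ (2/5)/(4/5) = 1/2.

1/2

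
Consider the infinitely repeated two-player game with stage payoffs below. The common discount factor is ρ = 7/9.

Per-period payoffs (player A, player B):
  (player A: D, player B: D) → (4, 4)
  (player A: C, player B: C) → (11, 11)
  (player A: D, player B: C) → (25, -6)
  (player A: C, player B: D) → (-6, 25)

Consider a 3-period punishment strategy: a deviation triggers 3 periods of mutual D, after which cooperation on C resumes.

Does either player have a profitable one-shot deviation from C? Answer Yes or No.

Yes

Comparing payoff streams over the 4 periods until play realigns: cooperate → 11(1+ρ+…+ρ^3); deviate → 25 + 4(ρ+…+ρ^3).
Cooperation is sustained iff (11−4)(ρ+…+ρ^3) ≥ 25−11.
ρ+…+ρ^3 = 7/9·(1−(7/9)^3)/(1−7/9) = 1.8532, and (25−11)/(11−4) = 2.0000.
1.8532 < 2.0000, so cooperation is not sustainable.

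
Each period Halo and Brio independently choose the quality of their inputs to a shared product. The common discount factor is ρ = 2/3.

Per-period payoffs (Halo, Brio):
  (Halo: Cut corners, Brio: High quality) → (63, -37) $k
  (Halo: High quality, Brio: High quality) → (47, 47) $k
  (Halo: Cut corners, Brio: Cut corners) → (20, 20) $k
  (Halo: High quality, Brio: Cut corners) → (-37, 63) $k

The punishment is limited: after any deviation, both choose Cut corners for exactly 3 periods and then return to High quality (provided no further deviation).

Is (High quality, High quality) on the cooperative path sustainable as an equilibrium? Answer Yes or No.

IC: ρ+…+ρ^3 ≥ (63−47)/(47−20) = 16/27.
At ρ = 2/3: partial sum = 1.4074 ≥ 0.5926. Cooperation sustainable.

Yes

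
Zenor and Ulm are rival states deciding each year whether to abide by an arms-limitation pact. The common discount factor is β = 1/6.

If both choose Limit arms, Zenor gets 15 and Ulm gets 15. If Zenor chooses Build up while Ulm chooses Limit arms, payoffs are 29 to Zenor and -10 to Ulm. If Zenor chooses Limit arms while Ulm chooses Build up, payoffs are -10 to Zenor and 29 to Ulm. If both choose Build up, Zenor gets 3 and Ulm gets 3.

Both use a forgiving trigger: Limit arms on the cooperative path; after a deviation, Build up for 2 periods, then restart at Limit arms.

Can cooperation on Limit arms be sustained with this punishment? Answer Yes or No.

No

A one-shot deviation gives 29 now, then 3 for 2 periods, then back to 15.
Gain from deviating: (29−15) today; loss: (15−3) in each of the next 2 periods.
No-deviation condition: (15−3)(β+…+β^2) ≥ 29−15, i.e. β+…+β^2 ≥ 7/6.
At β = 1/6: β+…+β^2 = 0.1944 < 1.1667.
So cooperation is not sustainable.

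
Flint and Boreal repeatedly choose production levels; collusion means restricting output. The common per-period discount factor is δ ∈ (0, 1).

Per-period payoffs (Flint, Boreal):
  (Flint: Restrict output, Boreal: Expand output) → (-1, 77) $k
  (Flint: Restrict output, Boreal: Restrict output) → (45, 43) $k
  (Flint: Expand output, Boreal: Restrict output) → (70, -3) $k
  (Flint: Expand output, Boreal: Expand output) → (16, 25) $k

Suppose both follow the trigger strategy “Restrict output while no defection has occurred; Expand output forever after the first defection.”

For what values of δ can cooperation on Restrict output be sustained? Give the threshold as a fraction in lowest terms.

Flint: cooperation gives 45 each period; deviation gives 70 once then 16 forever.
  45/(1−δ) ≥ 70 + 16δ/(1−δ) ⇒ δ ≥ 25/54.
Boreal: cooperation gives 43 each period; deviation gives 77 once then 25 forever.
  δ ≥ 34/52 = 17/26.
Both must hold, so the binding constraint is Boreal's: δ ≥ 17/26.

17/26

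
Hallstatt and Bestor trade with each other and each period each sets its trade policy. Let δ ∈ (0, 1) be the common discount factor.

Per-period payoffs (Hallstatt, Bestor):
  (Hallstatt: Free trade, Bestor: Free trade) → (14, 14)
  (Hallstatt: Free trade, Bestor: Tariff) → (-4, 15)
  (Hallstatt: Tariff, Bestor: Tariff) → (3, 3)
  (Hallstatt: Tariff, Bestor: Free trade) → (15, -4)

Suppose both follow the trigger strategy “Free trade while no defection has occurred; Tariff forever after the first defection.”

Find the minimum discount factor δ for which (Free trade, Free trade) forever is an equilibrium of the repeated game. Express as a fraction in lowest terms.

14/(1−δ) ≥ 15 + 3δ/(1−δ)
14 ≥ 15 − 12δ
δ ≥ 1/12.

1/12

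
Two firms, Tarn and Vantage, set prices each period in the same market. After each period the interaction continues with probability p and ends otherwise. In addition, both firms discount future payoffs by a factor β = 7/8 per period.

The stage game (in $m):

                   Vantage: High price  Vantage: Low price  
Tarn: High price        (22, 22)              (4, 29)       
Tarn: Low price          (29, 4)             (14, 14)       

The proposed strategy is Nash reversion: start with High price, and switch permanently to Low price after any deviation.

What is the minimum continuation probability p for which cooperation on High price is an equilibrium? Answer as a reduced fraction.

With continuation probability p and discount β, the effective per-period discount factor is βp.
Grim-trigger IC: βp ≥ (29−22)/(29−14) = 7/15.
So p ≥ (7/15)/(7/8) = 8/15.

8/15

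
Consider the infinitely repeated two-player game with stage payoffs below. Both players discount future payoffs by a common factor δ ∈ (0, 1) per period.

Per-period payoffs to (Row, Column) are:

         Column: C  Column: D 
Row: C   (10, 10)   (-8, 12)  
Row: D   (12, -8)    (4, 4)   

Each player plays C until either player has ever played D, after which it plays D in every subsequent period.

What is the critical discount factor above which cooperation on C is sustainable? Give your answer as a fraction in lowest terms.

1/4

Cooperation forever yields 10 each period: 10/(1−δ).
Deviating yields 12 once, then 4 forever: 12 + 4δ/(1−δ).
No profitable deviation requires 10/(1−δ) ≥ 12 + 4δ/(1−δ).
Multiplying by (1−δ): 10 ≥ 12(1−δ) + 4δ = 12 − 8δ.
So 8δ ≥ 2, i.e. δ ≥ 2/8 = 1/4.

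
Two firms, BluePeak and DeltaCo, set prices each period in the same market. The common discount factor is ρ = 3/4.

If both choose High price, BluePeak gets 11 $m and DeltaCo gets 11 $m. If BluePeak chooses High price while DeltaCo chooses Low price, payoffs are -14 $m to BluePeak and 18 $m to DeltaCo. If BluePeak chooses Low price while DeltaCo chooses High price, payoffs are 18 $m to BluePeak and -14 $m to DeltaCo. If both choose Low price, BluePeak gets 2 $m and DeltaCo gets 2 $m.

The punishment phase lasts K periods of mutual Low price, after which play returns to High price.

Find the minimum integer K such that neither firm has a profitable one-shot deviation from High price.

2

No profitable deviation requires (11−2)(ρ+…+ρ^K) ≥ 18−11, i.e. ρ+…+ρ^K ≥ 7/9 ≈ 0.7778.
With ρ = 3/4, the partial sums are K=1: 0.7500, K=2: 1.3125.
K = 2 is the first length at which the sum reaches 0.7778.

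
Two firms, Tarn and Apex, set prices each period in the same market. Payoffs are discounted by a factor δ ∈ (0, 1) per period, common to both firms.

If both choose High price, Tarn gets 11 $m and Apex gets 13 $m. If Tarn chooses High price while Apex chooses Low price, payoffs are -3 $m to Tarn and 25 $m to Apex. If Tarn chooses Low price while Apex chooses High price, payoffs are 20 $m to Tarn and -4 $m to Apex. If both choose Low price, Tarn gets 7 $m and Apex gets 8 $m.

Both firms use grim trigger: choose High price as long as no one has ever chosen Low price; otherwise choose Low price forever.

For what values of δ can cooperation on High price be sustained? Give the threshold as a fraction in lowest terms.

For Tarn: deviation gain 20−11 = 9, per-period punishment loss 11−7 = 4. IC gives δ ≥ 9/13.
For Apex: gain 12, loss 5 per period, so δ ≥ 12/17.
The tighter constraint is Apex's, so cooperation needs δ ≥ 12/17.

12/17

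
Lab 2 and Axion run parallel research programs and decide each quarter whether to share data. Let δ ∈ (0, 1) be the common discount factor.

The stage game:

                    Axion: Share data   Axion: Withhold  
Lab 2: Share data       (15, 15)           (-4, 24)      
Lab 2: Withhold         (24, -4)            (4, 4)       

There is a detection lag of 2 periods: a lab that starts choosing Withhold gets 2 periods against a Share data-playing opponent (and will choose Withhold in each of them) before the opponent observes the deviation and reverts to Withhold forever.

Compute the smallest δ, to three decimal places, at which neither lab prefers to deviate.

Deviating for the 2 undetected periods gains 24−15 = 9 per period over cooperation, then loses 15−4 = 11 per period forever once punishment starts.
Gain: 9(1 + δ + … + δ^1); loss: 11·δ^2/(1−δ).
No profitable deviation ⇔ 9(1−δ^2) ≤ 11·δ^2, i.e. δ^2 ≥ 9/(9+11) = 9/20.
Hence δ ≥ (9/20)^(1/2) ≈ 0.671.

0.671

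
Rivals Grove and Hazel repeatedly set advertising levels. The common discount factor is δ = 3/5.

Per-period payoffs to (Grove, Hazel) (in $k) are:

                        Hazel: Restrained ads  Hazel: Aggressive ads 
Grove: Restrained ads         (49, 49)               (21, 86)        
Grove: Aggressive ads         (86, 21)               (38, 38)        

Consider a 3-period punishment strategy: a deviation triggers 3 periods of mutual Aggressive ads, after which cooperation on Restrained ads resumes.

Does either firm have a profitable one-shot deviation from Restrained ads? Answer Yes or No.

IC: δ+…+δ^3 ≥ (86−49)/(49−38) = 37/11.
At δ = 3/5: partial sum = 1.1760 < 3.3636. Cooperation not sustainable.

Yes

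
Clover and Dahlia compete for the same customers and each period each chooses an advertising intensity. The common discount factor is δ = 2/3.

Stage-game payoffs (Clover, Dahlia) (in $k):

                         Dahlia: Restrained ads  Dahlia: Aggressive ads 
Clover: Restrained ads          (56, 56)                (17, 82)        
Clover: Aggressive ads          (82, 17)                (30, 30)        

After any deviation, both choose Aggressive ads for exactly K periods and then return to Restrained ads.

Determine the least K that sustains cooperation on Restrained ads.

2

Need Σ_{k=1}^{K} δ^k ≥ (82−56)/(56−30) = 1.0000 at δ = 2/3.
At K = 1 the sum is 0.6667 < 1.0000; at K = 2 it is 1.1111 ≥ 1.0000.
So the minimum punishment length is K = 2.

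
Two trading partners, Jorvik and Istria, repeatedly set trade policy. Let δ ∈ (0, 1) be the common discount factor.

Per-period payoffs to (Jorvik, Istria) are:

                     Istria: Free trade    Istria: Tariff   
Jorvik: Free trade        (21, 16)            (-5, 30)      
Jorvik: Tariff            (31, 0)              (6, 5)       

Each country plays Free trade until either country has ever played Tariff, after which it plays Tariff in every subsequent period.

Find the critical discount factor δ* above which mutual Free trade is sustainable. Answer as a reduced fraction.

14/25

For Jorvik: deviation gain 31−21 = 10, per-period punishment loss 21−6 = 15. IC gives δ ≥ 10/25 = 2/5.
For Istria: gain 14, loss 11 per period, so δ ≥ 14/25.
The tighter constraint is Istria's, so cooperation needs δ ≥ 14/25.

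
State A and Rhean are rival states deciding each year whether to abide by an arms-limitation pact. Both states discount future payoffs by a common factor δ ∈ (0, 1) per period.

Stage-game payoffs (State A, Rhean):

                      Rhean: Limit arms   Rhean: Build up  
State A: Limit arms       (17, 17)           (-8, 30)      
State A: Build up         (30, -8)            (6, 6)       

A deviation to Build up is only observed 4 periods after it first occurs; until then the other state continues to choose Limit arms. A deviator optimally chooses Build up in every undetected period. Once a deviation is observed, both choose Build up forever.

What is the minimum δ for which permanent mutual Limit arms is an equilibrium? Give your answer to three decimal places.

0.858

A deviator earns 30 for 4 periods, then 6 forever; cooperating earns 17 forever. Multiplying the IC by (1−δ):
17 ≥ 30(1−δ^4) + 6δ^4, so 24·δ^4 ≥ 13 and δ^4 ≥ 13/24.
δ ≥ (13/24)^(1/4) ≈ 0.858.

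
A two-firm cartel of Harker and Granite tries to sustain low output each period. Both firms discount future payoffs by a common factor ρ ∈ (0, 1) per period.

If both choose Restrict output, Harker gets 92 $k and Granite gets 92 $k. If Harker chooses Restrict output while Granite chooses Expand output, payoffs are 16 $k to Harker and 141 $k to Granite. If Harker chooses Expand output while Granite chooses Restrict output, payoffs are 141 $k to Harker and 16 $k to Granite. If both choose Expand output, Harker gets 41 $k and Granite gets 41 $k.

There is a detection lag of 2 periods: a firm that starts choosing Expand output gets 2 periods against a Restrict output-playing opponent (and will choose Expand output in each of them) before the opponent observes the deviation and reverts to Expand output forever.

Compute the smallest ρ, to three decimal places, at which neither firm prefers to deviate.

0.700

Deviating for the 2 undetected periods gains 141−92 = 49 per period over cooperation, then loses 92−41 = 51 per period forever once punishment starts.
Gain: 49(1 + ρ + … + ρ^1); loss: 51·ρ^2/(1−ρ).
No profitable deviation ⇔ 49(1−ρ^2) ≤ 51·ρ^2, i.e. ρ^2 ≥ 49/(49+51) = 49/100.
Hence ρ ≥ (49/100)^(1/2) ≈ 0.700.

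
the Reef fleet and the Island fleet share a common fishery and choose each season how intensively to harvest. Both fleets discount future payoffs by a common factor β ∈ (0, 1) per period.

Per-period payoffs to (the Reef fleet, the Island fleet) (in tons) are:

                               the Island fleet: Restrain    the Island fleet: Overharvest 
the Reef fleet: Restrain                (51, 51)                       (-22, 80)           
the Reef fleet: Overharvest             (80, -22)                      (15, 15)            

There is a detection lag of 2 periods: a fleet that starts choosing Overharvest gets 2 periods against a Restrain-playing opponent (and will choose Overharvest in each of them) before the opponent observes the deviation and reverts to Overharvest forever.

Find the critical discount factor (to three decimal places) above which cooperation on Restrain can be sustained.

A deviator earns 80 for 2 periods, then 15 forever; cooperating earns 51 forever. Multiplying the IC by (1−β):
51 ≥ 80(1−β^2) + 15β^2, so 65·β^2 ≥ 29 and β^2 ≥ 29/65.
β ≥ (29/65)^(1/2) ≈ 0.668.

0.668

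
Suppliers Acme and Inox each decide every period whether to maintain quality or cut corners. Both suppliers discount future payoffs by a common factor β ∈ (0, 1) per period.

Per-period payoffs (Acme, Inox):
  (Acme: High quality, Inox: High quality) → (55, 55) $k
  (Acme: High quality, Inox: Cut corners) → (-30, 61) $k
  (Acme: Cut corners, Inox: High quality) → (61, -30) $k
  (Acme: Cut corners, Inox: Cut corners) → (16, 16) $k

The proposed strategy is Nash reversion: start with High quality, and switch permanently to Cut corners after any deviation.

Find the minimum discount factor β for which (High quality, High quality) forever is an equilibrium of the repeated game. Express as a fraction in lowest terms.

2/15

Cooperation forever yields 55 each period: 55/(1−β).
Deviating yields 61 once, then 16 forever: 61 + 16β/(1−β).
No profitable deviation requires 55/(1−β) ≥ 61 + 16β/(1−β).
Multiplying by (1−β): 55 ≥ 61(1−β) + 16β = 61 − 45β.
So 45β ≥ 6, i.e. β ≥ 6/45 = 2/15.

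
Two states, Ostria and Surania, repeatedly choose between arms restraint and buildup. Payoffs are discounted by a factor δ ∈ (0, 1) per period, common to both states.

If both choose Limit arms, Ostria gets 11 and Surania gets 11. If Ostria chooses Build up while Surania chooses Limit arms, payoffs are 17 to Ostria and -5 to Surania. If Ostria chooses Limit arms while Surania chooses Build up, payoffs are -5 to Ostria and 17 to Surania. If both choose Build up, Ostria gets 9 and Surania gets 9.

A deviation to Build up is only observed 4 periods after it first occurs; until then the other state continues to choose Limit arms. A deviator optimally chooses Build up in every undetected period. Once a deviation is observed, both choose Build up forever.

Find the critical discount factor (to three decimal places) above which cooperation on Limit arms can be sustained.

The best deviation is to choose Build up for all 4 undetected periods, earning 17 each, then 9 forever once detected.
Deviation value: 17(1−δ^4)/(1−δ) + 9δ^4/(1−δ); cooperation value: 11/(1−δ).
IC: 11 ≥ 17(1−δ^4) + 9δ^4 = 17 − 8δ^4.
So δ^4 ≥ 6/8 = 3/4, giving δ ≥ (3/4)^(1/4) ≈ 0.931.

0.931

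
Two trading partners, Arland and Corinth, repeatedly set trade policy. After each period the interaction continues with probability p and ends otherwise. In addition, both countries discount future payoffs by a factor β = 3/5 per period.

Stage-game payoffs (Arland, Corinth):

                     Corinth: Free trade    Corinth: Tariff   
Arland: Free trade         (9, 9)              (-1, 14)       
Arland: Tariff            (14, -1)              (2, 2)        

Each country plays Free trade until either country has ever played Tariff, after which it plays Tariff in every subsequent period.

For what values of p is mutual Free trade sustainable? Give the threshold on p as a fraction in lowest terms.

25/36

With continuation probability p and discount β, the effective per-period discount factor is βp.
Grim-trigger IC: βp ≥ (14−9)/(14−2) = 5/12.
So p ≥ (5/12)/(3/5) = 25/36.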